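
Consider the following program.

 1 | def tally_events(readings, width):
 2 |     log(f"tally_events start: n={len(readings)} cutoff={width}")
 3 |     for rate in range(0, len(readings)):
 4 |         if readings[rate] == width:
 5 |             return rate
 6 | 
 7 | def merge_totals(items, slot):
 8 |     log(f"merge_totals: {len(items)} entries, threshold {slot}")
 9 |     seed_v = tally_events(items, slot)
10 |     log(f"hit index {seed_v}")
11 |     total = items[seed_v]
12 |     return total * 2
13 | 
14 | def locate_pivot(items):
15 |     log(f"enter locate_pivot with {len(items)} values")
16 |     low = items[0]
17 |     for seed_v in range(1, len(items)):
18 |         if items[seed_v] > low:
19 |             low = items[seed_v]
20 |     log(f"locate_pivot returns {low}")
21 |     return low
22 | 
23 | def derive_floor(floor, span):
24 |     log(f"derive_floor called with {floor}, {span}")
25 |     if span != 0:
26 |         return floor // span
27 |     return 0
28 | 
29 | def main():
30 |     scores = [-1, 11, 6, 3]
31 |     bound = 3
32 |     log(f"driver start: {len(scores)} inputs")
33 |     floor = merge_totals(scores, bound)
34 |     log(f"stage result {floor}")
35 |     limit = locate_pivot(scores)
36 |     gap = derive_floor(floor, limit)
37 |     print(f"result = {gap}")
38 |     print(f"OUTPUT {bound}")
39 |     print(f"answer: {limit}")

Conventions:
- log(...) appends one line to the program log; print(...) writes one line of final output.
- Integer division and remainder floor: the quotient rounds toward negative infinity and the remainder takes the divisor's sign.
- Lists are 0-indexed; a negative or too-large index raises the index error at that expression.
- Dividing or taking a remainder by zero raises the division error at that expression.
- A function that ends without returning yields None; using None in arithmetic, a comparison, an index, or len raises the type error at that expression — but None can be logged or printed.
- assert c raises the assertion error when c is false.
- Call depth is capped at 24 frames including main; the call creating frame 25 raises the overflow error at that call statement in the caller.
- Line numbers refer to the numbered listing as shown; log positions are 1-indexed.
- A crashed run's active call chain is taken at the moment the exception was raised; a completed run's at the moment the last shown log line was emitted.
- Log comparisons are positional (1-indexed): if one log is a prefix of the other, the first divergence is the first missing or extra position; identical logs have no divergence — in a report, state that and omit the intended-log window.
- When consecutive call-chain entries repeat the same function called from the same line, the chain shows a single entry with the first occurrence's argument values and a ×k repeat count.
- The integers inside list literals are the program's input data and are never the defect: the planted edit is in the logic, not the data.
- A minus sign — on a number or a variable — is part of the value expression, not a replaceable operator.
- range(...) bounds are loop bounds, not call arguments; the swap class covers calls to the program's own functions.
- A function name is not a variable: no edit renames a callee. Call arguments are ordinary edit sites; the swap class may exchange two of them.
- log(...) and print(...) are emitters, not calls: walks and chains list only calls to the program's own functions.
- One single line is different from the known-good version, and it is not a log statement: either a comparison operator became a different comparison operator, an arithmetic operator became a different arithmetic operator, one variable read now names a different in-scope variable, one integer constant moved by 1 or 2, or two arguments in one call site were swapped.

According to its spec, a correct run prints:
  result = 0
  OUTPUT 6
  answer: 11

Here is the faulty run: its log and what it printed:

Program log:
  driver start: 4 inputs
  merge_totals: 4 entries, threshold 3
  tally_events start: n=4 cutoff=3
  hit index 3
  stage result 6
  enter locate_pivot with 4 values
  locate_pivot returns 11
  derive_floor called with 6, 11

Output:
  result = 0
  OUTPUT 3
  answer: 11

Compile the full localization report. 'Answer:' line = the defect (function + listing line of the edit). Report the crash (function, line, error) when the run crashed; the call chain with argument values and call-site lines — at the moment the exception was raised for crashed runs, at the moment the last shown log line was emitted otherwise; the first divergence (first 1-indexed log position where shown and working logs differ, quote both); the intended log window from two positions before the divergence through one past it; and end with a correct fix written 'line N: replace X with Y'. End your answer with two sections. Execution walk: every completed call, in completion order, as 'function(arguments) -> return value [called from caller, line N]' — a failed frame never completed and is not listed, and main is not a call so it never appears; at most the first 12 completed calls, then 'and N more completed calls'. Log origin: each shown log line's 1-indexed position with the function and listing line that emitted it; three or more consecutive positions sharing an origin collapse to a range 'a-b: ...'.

Answer: the defect is in main at line 38.
Core observation: The two runs log identically and part ways only at the printed values.
Call chain: main -> derive_floor(6, 11) (called at line 36).
First divergence: none (the log streams are identical).
Execution walk:
  tally_events([-1, 11, 6, 3], 3) -> 3  [called from merge_totals, line 9]
  merge_totals([-1, 11, 6, 3], 3) -> 6  [called from main, line 33]
  locate_pivot([-1, 11, 6, 3]) -> 11  [called from main, line 35]
  derive_floor(6, 11) -> 0  [called from main, line 36]
Origin of each log line:
  1: from main, line 32
  2: from merge_totals, line 8
  3: from tally_events, line 2
  4: from merge_totals, line 10
  5: from main, line 34
  6: from locate_pivot, line 15
  7: from locate_pivot, line 20
  8: from derive_floor, line 24
A correct fix: line 38: replace `bound` with `floor`.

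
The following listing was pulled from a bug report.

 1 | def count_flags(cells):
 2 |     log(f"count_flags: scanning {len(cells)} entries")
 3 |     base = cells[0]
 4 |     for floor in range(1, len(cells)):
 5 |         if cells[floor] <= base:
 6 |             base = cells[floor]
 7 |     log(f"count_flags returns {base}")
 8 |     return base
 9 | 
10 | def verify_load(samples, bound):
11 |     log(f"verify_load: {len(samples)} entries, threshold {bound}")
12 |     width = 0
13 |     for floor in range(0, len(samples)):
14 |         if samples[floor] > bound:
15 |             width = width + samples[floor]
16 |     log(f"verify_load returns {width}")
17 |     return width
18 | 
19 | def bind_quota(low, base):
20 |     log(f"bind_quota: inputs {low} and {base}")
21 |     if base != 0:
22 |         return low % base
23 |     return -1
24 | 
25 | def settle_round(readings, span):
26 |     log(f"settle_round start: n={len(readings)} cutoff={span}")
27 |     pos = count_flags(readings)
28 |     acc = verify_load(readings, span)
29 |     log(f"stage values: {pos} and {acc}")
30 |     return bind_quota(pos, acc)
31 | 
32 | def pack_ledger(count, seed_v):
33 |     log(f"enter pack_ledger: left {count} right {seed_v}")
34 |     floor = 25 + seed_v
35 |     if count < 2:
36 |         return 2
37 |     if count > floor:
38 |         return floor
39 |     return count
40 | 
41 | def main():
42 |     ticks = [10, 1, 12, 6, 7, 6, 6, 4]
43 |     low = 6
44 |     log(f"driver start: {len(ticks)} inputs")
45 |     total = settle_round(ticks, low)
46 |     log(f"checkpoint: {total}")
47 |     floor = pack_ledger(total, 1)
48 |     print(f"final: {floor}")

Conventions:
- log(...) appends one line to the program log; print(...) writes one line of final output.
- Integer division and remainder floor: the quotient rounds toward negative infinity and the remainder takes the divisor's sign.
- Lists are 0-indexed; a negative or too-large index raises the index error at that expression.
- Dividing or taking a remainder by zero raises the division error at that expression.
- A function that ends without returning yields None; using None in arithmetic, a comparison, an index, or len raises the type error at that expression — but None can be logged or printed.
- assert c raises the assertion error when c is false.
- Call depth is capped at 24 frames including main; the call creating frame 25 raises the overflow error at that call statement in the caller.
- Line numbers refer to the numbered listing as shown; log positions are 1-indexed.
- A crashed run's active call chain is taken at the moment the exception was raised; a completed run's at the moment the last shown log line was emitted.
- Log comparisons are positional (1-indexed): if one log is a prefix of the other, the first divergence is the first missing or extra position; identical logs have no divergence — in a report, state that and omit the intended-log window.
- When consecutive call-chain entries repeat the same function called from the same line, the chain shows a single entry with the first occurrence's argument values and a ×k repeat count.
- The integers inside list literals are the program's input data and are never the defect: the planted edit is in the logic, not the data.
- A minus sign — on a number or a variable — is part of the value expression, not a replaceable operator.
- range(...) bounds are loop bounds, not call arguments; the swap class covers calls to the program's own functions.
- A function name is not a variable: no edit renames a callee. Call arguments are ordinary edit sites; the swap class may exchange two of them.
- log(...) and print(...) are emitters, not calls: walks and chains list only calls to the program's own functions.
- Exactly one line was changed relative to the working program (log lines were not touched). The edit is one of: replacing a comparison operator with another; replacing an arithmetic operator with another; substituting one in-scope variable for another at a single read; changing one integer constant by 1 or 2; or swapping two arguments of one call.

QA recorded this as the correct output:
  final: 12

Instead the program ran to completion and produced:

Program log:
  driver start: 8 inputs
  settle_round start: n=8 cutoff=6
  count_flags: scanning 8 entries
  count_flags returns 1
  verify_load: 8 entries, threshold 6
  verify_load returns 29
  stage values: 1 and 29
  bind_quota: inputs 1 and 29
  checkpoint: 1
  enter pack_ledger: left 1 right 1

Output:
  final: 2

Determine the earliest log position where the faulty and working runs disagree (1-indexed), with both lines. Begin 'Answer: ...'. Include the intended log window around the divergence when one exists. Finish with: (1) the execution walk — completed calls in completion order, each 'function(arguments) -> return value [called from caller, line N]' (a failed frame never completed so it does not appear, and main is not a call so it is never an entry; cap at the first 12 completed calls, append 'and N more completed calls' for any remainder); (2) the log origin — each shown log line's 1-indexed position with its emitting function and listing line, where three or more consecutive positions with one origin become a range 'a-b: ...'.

Answer: position 4; shown 'count_flags returns 1' vs intended 'count_flags returns 12'.
Intended log window:
  2: settle_round start: n=8 cutoff=6
  3: count_flags: scanning 8 entries
  4: count_flags returns 12
  5: verify_load: 8 entries, threshold 6
Execution walk:
  count_flags([10, 1, 12, 6, 7, 6, 6, 4]) -> 1  [called from settle_round, line 27]
  verify_load([10, 1, 12, 6, 7, 6, 6, 4], 6) -> 29  [called from settle_round, line 28]
  bind_quota(1, 29) -> 1  [called from settle_round, line 30]
  settle_round([10, 1, 12, 6, 7, 6, 6, 4], 6) -> 1  [called from main, line 45]
  pack_ledger(1, 1) -> 2  [called from main, line 47]
Origin of each log line:
  1: from main, line 44
  2: from settle_round, line 26
  3: from count_flags, line 2
  4: from count_flags, line 7
  5: from verify_load, line 11
  6: from verify_load, line 16
  7: from settle_round, line 29
  8: from bind_quota, line 20
  9: from main, line 46
  10: from pack_ledger, line 33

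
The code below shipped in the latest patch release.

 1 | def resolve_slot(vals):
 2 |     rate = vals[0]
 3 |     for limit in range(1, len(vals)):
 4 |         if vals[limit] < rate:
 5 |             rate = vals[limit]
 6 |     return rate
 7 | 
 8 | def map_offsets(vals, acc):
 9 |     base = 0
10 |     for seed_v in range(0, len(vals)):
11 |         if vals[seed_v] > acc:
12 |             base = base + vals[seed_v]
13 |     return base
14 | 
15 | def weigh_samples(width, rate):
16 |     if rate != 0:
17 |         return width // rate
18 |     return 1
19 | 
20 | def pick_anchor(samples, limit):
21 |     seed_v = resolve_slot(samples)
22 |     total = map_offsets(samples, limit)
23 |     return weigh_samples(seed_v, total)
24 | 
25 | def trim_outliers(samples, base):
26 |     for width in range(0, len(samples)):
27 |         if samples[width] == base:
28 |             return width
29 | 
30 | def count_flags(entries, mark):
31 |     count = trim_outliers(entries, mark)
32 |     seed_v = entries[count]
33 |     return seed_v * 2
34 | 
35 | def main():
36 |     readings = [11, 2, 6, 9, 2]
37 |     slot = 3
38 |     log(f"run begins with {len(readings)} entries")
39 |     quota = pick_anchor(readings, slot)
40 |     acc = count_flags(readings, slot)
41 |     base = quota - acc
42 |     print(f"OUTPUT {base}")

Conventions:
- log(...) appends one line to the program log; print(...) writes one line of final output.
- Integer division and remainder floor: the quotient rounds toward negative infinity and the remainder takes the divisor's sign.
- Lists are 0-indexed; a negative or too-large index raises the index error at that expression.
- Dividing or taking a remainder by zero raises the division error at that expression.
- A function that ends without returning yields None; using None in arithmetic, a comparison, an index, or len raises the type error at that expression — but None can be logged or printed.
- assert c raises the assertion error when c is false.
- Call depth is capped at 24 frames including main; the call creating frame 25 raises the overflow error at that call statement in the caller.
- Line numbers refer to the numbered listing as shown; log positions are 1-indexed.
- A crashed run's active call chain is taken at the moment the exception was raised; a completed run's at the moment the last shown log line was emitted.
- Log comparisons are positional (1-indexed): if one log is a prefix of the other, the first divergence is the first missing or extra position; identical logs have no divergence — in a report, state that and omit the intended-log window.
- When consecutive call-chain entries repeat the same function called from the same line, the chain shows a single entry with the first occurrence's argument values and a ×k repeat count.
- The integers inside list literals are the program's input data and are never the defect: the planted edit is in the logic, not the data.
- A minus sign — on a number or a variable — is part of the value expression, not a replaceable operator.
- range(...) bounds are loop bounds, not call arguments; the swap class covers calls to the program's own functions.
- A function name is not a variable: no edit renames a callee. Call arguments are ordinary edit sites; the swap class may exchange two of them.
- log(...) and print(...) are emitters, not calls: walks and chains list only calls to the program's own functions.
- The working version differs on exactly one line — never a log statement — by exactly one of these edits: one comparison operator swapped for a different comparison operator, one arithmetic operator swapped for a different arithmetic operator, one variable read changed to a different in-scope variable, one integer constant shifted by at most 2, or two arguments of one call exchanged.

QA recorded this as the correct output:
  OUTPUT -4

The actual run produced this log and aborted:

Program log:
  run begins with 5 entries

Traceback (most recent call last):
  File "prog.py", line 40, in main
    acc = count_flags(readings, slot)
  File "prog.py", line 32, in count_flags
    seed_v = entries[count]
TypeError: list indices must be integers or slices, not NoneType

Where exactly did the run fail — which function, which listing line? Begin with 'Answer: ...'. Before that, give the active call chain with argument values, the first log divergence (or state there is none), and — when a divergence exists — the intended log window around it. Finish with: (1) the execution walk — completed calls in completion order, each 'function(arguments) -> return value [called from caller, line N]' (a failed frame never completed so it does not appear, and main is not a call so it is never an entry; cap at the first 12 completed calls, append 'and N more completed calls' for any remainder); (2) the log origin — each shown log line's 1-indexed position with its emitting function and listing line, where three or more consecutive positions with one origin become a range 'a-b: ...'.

Answer: the error was raised in count_flags, line 32.
Key observation: All emitted log lines are correct; the crash alone marks the defect.
Call chain: main -> count_flags([11, 2, 6, 9, 2], 3) (called at line 40).
First divergence: none — the logs agree in full.
Execution walk:
  resolve_slot([11, 2, 6, 9, 2]) -> 2  [called from pick_anchor, line 21]
  map_offsets([11, 2, 6, 9, 2], 3) -> 26  [called from pick_anchor, line 22]
  weigh_samples(2, 26) -> 0  [called from pick_anchor, line 23]
  pick_anchor([11, 2, 6, 9, 2], 3) -> 0  [called from main, line 39]
  trim_outliers([11, 2, 6, 9, 2], 3) -> None  [called from count_flags, line 31]
Log origin:
  1: from main, line 38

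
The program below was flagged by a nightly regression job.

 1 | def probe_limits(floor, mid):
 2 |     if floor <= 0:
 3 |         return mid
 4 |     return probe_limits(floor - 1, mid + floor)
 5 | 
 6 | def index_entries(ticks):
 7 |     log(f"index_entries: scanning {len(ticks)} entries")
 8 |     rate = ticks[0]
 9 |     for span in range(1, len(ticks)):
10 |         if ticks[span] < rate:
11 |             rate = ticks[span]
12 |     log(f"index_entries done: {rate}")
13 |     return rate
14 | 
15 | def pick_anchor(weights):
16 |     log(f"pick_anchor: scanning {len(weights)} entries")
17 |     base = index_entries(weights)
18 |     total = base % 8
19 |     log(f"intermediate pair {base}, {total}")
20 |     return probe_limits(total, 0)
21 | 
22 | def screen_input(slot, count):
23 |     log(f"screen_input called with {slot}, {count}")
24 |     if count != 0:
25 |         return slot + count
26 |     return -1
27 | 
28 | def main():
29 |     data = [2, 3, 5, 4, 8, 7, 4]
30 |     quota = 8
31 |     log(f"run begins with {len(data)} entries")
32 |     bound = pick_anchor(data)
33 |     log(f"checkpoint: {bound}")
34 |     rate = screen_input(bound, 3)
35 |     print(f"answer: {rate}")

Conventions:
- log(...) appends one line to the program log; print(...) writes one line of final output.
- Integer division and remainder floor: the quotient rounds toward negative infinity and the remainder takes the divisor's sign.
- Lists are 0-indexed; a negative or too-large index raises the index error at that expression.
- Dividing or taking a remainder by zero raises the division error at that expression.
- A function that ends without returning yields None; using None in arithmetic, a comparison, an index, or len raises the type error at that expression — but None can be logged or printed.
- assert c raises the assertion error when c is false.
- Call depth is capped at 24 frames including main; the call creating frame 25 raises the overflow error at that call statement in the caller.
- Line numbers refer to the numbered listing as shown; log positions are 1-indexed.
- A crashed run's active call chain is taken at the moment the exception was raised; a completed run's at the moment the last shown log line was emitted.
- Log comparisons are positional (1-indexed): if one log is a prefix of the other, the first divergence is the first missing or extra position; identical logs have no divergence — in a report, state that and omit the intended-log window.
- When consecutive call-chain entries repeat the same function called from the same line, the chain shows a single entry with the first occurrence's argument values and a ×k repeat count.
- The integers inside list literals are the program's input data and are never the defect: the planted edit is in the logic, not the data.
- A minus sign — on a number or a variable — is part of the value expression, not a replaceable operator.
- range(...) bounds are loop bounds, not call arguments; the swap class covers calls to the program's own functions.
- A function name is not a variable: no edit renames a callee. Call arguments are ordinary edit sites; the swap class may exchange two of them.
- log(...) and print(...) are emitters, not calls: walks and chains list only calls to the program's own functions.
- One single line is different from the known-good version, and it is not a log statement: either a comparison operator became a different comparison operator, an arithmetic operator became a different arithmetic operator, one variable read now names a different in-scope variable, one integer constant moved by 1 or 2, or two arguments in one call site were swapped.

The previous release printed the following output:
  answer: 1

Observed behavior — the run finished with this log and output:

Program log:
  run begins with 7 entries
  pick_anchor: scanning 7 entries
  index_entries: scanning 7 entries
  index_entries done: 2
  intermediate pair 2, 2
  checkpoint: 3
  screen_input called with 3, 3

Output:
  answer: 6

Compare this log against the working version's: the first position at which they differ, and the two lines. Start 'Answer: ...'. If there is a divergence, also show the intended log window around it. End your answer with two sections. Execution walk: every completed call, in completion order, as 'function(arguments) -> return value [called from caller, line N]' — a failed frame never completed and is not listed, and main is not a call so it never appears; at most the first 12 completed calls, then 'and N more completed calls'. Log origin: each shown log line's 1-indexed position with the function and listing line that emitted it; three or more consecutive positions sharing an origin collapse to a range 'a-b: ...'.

Answer: none; the two logs match at every position.
Execution walk:
  index_entries([2, 3, 5, 4, 8, 7, 4]) -> 2  [called from pick_anchor, line 17]
  probe_limits(0, 3) -> 3  [called from probe_limits, line 4]
  probe_limits(1, 2) -> 3  [called from probe_limits, line 4]
  probe_limits(2, 0) -> 3  [called from pick_anchor, line 20]
  pick_anchor([2, 3, 5, 4, 8, 7, 4]) -> 3  [called from main, line 32]
  screen_input(3, 3) -> 6  [called from main, line 34]
Origin of each log line:
  1: emitted by main (line 31)
  2: emitted by pick_anchor (line 16)
  3: emitted by index_entries (line 7)
  4: emitted by index_entries (line 12)
  5: emitted by pick_anchor (line 19)
  6: emitted by main (line 33)
  7: emitted by screen_input (line 23)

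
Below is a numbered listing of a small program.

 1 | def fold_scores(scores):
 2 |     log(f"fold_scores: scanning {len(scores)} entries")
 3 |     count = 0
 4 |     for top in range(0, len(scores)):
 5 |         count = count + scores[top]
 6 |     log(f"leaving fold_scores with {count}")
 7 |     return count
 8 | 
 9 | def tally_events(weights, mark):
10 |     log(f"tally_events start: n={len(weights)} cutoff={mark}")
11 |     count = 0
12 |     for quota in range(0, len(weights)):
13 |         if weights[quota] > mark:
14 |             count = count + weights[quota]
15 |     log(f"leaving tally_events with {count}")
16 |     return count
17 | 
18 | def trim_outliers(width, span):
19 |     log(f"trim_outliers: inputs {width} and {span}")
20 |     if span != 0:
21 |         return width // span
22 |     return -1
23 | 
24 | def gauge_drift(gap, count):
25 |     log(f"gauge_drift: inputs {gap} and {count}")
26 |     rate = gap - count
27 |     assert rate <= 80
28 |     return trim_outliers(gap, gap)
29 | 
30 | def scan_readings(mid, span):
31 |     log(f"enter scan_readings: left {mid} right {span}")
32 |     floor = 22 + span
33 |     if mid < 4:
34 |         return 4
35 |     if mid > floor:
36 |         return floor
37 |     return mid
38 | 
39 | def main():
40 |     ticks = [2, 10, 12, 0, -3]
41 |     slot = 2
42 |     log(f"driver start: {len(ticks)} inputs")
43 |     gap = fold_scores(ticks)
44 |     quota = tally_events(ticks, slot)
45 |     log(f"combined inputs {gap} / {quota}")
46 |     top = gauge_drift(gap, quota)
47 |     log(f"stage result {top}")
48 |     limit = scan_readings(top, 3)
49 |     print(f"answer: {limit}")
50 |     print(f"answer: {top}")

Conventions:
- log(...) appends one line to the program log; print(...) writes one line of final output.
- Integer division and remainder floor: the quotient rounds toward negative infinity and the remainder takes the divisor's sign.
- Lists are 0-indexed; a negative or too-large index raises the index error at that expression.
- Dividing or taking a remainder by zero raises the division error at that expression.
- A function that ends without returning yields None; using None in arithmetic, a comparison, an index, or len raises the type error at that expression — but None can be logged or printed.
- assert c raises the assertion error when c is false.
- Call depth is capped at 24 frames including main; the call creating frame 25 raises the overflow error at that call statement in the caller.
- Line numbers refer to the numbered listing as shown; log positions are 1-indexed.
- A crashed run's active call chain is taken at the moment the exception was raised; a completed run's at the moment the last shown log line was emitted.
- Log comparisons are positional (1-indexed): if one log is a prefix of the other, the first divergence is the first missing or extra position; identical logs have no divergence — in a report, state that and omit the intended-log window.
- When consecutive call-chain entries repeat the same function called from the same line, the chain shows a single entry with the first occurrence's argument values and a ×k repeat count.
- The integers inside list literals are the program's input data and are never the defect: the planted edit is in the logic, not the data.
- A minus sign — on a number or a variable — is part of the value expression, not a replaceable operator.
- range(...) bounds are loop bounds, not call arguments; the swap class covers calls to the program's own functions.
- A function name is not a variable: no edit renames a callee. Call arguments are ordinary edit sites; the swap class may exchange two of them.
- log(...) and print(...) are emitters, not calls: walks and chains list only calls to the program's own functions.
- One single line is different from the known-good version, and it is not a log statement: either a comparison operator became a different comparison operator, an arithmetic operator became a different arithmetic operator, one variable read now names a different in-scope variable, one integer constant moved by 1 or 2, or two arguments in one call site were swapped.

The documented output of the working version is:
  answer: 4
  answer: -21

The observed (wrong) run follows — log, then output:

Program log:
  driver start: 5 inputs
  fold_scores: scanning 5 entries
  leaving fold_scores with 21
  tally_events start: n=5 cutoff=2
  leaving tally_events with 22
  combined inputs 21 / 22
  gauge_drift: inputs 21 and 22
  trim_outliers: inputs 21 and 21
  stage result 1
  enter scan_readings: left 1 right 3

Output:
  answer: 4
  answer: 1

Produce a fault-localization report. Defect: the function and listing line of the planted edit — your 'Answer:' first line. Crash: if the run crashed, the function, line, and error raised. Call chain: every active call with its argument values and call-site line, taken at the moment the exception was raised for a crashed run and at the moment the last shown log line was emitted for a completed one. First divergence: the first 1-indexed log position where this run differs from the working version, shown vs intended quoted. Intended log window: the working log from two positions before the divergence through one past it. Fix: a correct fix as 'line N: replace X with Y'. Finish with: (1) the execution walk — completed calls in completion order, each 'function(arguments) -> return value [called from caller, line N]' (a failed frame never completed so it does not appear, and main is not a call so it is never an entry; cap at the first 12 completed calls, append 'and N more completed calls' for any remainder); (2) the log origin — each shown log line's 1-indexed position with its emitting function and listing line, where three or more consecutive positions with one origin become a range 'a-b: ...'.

Answer: the defect is in gauge_drift at line 28.
Core observation: Everything matches until log position 8, which reads 'trim_outliers: inputs 21 and 21' in place of 'trim_outliers: inputs 21 and -1'.
Call chain: main -> scan_readings(1, 3) (called at line 48).
First divergence: position 8; shown 'trim_outliers: inputs 21 and 21' vs intended 'trim_outliers: inputs 21 and -1'.
Intended log window:
  6: combined inputs 21 / 22
  7: gauge_drift: inputs 21 and 22
  8: trim_outliers: inputs 21 and -1
  9: stage result -21
Execution walk:
  fold_scores([2, 10, 12, 0, -3]) -> 21  [called from main, line 43]
  tally_events([2, 10, 12, 0, -3], 2) -> 22  [called from main, line 44]
  trim_outliers(21, 21) -> 1  [called from gauge_drift, line 28]
  gauge_drift(21, 22) -> 1  [called from main, line 46]
  scan_readings(1, 3) -> 4  [called from main, line 48]
Log origins:
  1: emitted by main (line 42)
  2: emitted by fold_scores (line 2)
  3: emitted by fold_scores (line 6)
  4: emitted by tally_events (line 10)
  5: emitted by tally_events (line 15)
  6: emitted by main (line 45)
  7: emitted by gauge_drift (line 25)
  8: emitted by trim_outliers (line 19)
  9: emitted by main (line 47)
  10: emitted by scan_readings (line 31)
A correct fix: line 28: replace `trim_outliers(gap, gap)` with `trim_outliers(gap, rate)`.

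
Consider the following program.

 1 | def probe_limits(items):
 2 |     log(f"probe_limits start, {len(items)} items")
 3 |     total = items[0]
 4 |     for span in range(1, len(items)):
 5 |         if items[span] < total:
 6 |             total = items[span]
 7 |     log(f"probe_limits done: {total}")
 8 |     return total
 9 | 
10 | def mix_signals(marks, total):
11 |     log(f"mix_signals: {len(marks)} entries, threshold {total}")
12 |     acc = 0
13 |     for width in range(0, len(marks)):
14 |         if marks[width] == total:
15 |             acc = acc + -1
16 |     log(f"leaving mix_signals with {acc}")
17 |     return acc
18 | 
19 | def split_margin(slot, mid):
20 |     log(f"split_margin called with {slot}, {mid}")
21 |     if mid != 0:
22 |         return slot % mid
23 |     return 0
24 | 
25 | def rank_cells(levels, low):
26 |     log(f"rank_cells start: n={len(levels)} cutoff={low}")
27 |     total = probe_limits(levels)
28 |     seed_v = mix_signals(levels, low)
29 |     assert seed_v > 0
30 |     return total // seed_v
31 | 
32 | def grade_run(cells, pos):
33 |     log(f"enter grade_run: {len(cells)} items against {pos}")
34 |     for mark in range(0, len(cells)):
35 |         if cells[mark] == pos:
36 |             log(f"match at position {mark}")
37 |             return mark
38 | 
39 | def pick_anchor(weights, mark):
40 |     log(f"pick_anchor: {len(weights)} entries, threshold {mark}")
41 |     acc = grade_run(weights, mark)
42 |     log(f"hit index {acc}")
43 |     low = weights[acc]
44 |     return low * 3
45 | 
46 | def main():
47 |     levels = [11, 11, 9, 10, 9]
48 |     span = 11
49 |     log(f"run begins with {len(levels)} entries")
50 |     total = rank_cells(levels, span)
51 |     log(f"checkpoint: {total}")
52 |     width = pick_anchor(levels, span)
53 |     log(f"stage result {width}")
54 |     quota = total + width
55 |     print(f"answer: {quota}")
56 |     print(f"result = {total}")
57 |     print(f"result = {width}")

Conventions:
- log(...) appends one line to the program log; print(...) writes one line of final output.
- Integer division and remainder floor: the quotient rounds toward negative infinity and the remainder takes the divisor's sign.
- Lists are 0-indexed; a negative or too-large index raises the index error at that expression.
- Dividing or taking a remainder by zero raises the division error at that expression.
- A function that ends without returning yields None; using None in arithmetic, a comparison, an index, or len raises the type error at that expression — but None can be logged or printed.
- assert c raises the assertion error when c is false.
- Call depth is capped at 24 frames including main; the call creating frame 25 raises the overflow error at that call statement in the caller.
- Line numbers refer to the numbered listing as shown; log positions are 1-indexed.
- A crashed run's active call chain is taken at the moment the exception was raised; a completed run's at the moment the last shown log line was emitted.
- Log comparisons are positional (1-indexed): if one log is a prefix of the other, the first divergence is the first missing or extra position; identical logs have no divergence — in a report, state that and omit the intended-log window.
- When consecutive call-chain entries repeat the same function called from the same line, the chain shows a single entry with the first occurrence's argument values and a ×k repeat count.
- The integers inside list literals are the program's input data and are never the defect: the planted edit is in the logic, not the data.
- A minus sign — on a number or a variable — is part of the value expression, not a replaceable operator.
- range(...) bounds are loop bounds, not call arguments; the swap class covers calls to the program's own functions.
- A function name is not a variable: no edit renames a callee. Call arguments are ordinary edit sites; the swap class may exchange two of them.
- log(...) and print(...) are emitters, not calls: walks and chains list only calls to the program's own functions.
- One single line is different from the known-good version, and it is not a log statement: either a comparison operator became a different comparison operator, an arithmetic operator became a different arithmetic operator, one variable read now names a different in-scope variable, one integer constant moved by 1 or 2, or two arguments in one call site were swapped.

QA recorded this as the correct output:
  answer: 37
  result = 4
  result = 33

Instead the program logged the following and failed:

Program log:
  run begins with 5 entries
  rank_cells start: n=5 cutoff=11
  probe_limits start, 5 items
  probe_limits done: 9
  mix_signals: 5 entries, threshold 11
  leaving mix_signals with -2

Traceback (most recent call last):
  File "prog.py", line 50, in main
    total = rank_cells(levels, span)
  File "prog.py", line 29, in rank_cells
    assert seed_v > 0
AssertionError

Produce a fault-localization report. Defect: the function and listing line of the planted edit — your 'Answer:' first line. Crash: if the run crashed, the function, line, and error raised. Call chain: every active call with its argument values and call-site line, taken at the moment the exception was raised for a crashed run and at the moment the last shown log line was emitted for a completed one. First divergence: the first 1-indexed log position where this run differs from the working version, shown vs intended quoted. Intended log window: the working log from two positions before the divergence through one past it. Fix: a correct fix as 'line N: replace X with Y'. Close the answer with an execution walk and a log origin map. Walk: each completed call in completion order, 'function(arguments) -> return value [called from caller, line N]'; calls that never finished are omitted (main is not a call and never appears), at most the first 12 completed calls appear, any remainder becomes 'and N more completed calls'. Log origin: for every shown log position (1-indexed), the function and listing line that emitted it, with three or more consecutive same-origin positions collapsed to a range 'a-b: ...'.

Answer: the defect is in mix_signals at line 15.
Key fact: The earliest visible damage is log position 6 — 'leaving mix_signals with -2' rather than the intended 'leaving mix_signals with 2'.
Crash: rank_cells, line 29, AssertionError.
Call chain: main -> rank_cells([11, 11, 9, 10, 9], 11) (called at line 50).
First divergence: position 6 — shown 'leaving mix_signals with -2', intended 'leaving mix_signals with 2'.
Intended log window:
  4: probe_limits done: 9
  5: mix_signals: 5 entries, threshold 11
  6: leaving mix_signals with 2
  7: checkpoint: 4
Execution walk:
  probe_limits([11, 11, 9, 10, 9]) -> 9  [called from rank_cells, line 27]
  mix_signals([11, 11, 9, 10, 9], 11) -> -2  [called from rank_cells, line 28]
Log origins:
  1: logged in main at line 49
  2: logged in rank_cells at line 26
  3: logged in probe_limits at line 2
  4: logged in probe_limits at line 7
  5: logged in mix_signals at line 11
  6: logged in mix_signals at line 16
A correct fix: line 15: replace `-1` with `1`.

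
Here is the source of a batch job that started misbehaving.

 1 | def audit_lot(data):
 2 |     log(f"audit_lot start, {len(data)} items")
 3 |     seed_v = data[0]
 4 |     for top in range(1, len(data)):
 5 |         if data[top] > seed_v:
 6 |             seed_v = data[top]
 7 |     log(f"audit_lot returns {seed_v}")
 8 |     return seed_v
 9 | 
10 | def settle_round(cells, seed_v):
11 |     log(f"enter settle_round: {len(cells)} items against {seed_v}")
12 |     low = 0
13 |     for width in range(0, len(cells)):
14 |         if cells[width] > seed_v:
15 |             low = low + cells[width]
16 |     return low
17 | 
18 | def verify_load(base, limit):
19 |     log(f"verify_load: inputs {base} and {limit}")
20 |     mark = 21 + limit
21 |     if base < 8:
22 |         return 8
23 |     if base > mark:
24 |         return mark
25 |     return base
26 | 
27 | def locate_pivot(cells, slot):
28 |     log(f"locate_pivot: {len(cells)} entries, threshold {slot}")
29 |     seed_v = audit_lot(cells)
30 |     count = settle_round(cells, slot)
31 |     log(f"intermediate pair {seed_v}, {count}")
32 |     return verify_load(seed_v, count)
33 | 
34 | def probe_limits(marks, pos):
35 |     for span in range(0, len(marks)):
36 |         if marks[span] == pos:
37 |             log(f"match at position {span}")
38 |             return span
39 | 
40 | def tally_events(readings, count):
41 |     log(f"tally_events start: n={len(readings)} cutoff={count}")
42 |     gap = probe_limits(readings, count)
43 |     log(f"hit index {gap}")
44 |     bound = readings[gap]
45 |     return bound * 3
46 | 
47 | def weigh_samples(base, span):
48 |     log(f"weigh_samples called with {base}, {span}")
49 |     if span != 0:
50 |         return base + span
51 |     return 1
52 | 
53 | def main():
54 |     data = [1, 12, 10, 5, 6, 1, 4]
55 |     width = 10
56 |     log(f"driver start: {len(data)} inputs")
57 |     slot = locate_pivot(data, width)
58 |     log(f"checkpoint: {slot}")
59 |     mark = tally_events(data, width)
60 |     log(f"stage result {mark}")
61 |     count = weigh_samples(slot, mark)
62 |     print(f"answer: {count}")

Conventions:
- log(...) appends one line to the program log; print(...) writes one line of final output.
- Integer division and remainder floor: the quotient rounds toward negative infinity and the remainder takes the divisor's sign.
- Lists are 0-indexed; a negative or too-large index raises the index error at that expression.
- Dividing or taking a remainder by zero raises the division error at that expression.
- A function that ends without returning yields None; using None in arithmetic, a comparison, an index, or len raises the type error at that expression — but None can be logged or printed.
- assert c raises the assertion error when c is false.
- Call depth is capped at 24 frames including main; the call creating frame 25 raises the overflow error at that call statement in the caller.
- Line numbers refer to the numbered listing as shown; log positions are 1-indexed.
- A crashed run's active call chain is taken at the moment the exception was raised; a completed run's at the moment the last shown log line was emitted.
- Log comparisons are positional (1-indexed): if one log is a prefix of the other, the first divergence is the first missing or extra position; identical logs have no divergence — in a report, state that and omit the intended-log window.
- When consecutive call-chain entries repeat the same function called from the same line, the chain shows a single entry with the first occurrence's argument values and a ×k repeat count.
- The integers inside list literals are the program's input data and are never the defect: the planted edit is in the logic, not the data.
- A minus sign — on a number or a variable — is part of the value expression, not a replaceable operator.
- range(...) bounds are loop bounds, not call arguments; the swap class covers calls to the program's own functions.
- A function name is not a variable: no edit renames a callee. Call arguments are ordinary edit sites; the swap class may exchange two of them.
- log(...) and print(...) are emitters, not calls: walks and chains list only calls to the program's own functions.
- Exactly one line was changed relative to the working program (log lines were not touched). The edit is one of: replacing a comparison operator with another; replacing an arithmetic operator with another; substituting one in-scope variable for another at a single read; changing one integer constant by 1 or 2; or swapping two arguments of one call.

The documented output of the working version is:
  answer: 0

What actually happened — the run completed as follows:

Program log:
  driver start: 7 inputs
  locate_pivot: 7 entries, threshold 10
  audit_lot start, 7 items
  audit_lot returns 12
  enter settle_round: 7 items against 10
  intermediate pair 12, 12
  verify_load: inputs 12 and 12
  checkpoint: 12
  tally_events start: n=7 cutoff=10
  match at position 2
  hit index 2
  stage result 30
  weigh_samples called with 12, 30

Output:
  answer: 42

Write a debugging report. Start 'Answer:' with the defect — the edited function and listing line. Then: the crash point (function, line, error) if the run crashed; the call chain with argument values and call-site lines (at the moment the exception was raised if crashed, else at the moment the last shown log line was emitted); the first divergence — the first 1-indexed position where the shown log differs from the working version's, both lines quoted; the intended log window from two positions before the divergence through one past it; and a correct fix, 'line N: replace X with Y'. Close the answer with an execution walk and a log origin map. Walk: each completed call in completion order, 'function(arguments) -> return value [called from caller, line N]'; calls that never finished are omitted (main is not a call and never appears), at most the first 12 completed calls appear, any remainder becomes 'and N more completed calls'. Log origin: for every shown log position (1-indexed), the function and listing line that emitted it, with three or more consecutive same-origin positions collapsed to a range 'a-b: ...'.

Answer: the defect is in weigh_samples at line 50.
Key observation: The two runs log identically and part ways only at the printed values.
Call chain: main -> weigh_samples(12, 30) (called at line 61).
First divergence: none; the two logs match at every position.
Execution walk:
  audit_lot([1, 12, 10, 5, 6, 1, 4]) -> 12  [called from locate_pivot, line 29]
  settle_round([1, 12, 10, 5, 6, 1, 4], 10) -> 12  [called from locate_pivot, line 30]
  verify_load(12, 12) -> 12  [called from locate_pivot, line 32]
  locate_pivot([1, 12, 10, 5, 6, 1, 4], 10) -> 12  [called from main, line 57]
  probe_limits([1, 12, 10, 5, 6, 1, 4], 10) -> 2  [called from tally_events, line 42]
  tally_events([1, 12, 10, 5, 6, 1, 4], 10) -> 30  [called from main, line 59]
  weigh_samples(12, 30) -> 42  [called from main, line 61]
Log origins:
  1: logged in main at line 56
  2: logged in locate_pivot at line 28
  3: logged in audit_lot at line 2
  4: logged in audit_lot at line 7
  5: logged in settle_round at line 11
  6: logged in locate_pivot at line 31
  7: logged in verify_load at line 19
  8: logged in main at line 58
  9: logged in tally_events at line 41
  10: logged in probe_limits at line 37
  11: logged in tally_events at line 43
  12: logged in main at line 60
  13: logged in weigh_samples at line 48
A correct fix: line 50: replace `+` with `//`.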